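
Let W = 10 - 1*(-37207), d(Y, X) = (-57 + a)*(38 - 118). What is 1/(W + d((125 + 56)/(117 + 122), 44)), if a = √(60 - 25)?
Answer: 41777/1745093729 + 80*√35/1745093729 ≈ 2.4211e-5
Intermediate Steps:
a = √35 ≈ 5.9161
d(Y, X) = 4560 - 80*√35 (d(Y, X) = (-57 + √35)*(38 - 118) = (-57 + √35)*(-80) = 4560 - 80*√35)
W = 37217 (W = 10 + 37207 = 37217)
1/(W + d((125 + 56)/(117 + 122), 44)) = 1/(37217 + (4560 - 80*√35)) = 1/(41777 - 80*√35)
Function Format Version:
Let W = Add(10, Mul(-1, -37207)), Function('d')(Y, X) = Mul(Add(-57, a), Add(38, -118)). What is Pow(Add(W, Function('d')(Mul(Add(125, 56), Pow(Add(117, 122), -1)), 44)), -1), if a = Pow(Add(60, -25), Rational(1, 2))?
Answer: Add(Rational(41777, 1745093729), Mul(Rational(80, 1745093729), Pow(35, Rational(1, 2)))) ≈ 2.4211e-5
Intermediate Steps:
a = Pow(35, Rational(1, 2)) ≈ 5.9161
Function('d')(Y, X) = Add(4560, Mul(-80, Pow(35, Rational(1, 2)))) (Function('d')(Y, X) = Mul(Add(-57, Pow(35, Rational(1, 2))), Add(38, -118)) = Mul(Add(-57, Pow(35, Rational(1, 2))), -80) = Add(4560, Mul(-80, Pow(35, Rational(1, 2)))))
W = 37217 (W = Add(10, 37207) = 37217)
Pow(Add(W, Function('d')(Mul(Add(125, 56), Pow(Add(117, 122), -1)), 44)), -1) = Pow(Add(37217, Add(4560, Mul(-80, Pow(35, Rational(1, 2))))), -1) = Pow(Add(41777, Mul(-80, Pow(35, Rational(1, 2)))), -1)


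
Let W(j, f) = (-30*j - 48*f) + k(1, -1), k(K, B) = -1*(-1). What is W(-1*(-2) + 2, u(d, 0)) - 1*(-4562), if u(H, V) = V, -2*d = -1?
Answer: 4443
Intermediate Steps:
d = ½ (d = -½*(-1) = ½ ≈ 0.50000)
k(K, B) = 1
W(j, f) = 1 - 48*f - 30*j (W(j, f) = (-30*j - 48*f) + 1 = (-48*f - 30*j) + 1 = 1 - 48*f - 30*j)
W(-1*(-2) + 2, u(d, 0)) - 1*(-4562) = (1 - 48*0 - 30*(-1*(-2) + 2)) - 1*(-4562) = (1 + 0 - 30*(2 + 2)) + 4562 = (1 + 0 - 30*4) + 4562 = (1 + 0 - 120) + 4562 = -119 + 4562 = 4443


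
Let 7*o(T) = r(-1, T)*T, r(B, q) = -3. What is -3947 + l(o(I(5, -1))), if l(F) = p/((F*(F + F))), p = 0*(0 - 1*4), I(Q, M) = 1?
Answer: -3947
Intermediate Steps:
o(T) = -3*T/7 (o(T) = (-3*T)/7 = -3*T/7)
p = 0 (p = 0*(0 - 4) = 0*(-4) = 0)
l(F) = 0 (l(F) = 0/((F*(F + F))) = 0/((F*(2*F))) = 0/((2*F²)) = 0*(1/(2*F²)) = 0)
-3947 + l(o(I(5, -1))) = -3947 + 0 = -3947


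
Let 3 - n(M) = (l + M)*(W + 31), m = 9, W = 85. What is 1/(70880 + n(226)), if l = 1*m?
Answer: 1/43623 ≈ 2.2924e-5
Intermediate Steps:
l = 9 (l = 1*9 = 9)
n(M) = -1041 - 116*M (n(M) = 3 - (9 + M)*(85 + 31) = 3 - (9 + M)*116 = 3 - (1044 + 116*M) = 3 + (-1044 - 116*M) = -1041 - 116*M)
1/(70880 + n(226)) = 1/(70880 + (-1041 - 116*226)) = 1/(70880 + (-1041 - 26216)) = 1/(70880 - 27257) = 1/43623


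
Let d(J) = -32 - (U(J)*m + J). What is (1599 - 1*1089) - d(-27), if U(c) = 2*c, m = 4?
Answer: 299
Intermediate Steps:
d(J) = -32 - 9*J (d(J) = -32 - ((2*J)*4 + J) = -32 - (8*J + J) = -32 - 9*J)
(1599 - 1*1089) - d(-27) = (1599 - 1*1089) - (-32 - 9*(-27)) = (1599 - 1089) - (-32 + 243) = 510 - 1*211 = 510 - 211 = 299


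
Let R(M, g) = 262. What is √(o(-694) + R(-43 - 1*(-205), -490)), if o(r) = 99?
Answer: 19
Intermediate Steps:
√(o(-694) + R(-43 - 1*(-205), -490)) = √(99 + 262) = √361 = 19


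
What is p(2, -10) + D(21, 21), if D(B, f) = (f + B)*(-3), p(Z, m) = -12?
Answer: -138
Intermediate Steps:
D(B, f) = -3*B - 3*f (D(B, f) = (B + f)*(-3) = -3*B - 3*f)
p(2, -10) + D(21, 21) = -12 + (-3*21 - 3*21) = -12 + (-63 - 63) = -12 - 126 = -138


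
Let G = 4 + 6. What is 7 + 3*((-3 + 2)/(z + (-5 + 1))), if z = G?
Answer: 13/2 ≈ 6.5000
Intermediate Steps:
G = 10
z = 10
7 + 3*((-3 + 2)/(z + (-5 + 1))) = 7 + 3*((-3 + 2)/(10 + (-5 + 1))) = 7 + 3*(-1/(10 - 4)) = 7 + 3*(-1/6) = 7 + 3*(-1*⅙) = 7 + 3*(-⅙) = 7 - ½ = 13/2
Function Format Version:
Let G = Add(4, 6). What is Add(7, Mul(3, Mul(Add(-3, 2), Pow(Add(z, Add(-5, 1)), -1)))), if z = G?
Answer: Rational(13, 2) ≈ 6.5000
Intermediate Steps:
G = 10
z = 10
Add(7, Mul(3, Mul(Add(-3, 2), Pow(Add(z, Add(-5, 1)), -1)))) = Add(7, Mul(3, Mul(Add(-3, 2), Pow(Add(10, Add(-5, 1)), -1)))) = Add(7, Mul(3, Mul(-1, Pow(Add(10, -4), -1)))) = Add(7, Mul(3, Mul(-1, Pow(6, -1)))) = Add(7, Mul(3, Mul(-1, Rational(1, 6)))) = Add(7, Mul(3, Rational(-1, 6))) = Add(7, Rational(-1, 2)) = Rational(13, 2)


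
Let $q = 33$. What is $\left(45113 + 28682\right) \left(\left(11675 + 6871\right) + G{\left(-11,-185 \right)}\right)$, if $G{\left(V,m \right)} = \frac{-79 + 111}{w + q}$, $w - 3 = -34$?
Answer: $1369782790$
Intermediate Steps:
$w = -31$ ($w = 3 - 34 = -31$)
$G{\left(V,m \right)} = 16$ ($G{\left(V,m \right)} = \frac{-79 + 111}{-31 + 33} = \frac{32}{2} = 32 \cdot \frac{1}{2} = 16$)
$\left(45113 + 28682\right) \left(\left(11675 + 6871\right) + G{\left(-11,-185 \right)}\right) = \left(45113 + 28682\right) \left(\left(11675 + 6871\right) + 16\right) = 73795 \left(18546 + 16\right) = 73795 \cdot 18562 = 1369782790$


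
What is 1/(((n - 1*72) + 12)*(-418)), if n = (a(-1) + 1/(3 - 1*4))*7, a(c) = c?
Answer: 1/30932 ≈ 3.2329e-5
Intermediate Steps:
n = -14 (n = (-1 + 1/(3 - 1*4))*7 = (-1 + 1/(3 - 4))*7 = (-1 + 1/(-1))*7 = (-1 - 1)*7 = -2*7 = -14)
1/(((n - 1*72) + 12)*(-418)) = 1/(((-14 - 1*72) + 12)*(-418)) = 1/(((-14 - 72) + 12)*(-418)) = 1/((-86 + 12)*(-418)) = 1/(-74*(-418)) = 1/30932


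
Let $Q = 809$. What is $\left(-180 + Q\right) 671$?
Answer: $422059$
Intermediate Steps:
$\left(-180 + Q\right) 671 = \left(-180 + 809\right) 671 = 629 \cdot 671 = 422059$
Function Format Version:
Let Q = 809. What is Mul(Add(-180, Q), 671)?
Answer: 422059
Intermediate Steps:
Mul(Add(-180, Q), 671) = Mul(Add(-180, 809), 671) = Mul(629, 671) = 422059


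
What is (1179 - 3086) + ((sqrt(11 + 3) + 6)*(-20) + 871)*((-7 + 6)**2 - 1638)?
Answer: -1231294 + 32740*sqrt(14) ≈ -1.1088e+6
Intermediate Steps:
(1179 - 3086) + ((sqrt(11 + 3) + 6)*(-20) + 871)*((-7 + 6)**2 - 1638) = -1907 + ((sqrt(14) + 6)*(-20) + 871)*((-1)**2 - 1638) = -1907 + ((6 + sqrt(14))*(-20) + 871)*(1 - 1638) = -1907 + ((-120 - 20*sqrt(14)) + 871)*(-1637) = -1907 + (751 - 20*sqrt(14))*(-1637) = -1907 + (-1229387 + 32740*sqrt(14)) = -1231294 + 32740*sqrt(14)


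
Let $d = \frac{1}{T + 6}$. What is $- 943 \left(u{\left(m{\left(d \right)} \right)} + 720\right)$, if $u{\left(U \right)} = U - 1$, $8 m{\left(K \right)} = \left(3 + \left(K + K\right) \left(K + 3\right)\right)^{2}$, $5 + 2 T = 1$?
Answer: $- \frac{348435671}{512} \approx -6.8054 \cdot 10^{5}$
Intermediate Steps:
$T = -2$ ($T = - \frac{5}{2} + \frac{1}{2} \cdot 1 = - \frac{5}{2} + \frac{1}{2} = -2$)
$d = \frac{1}{4}$ ($d = \frac{1}{-2 + 6} = \frac{1}{4} \approx 0.25$)
$m{\left(K \right)} = \frac{\left(3 + 2 K \left(3 + K\right)\right)^{2}}{8}$ ($m{\left(K \right)} = \frac{\left(3 + \left(K + K\right) \left(K + 3\right)\right)^{2}}{8} = \frac{\left(3 + 2 K \left(3 + K\right)\right)^{2}}{8}$)
$u{\left(U \right)} = -1 + U$
$- 943 \left(u{\left(m{\left(d \right)} \right)} + 720\right) = - 943 \left(\left(-1 + \frac{\left(3 + \frac{2}{16} + 6 \cdot \frac{1}{4}\right)^{2}}{8}\right) + 720\right) = - 943 \left(\left(-1 + \frac{\left(3 + 2 \cdot \frac{1}{16} + \frac{3}{2}\right)^{2}}{8}\right) + 720\right) = - 943 \left(\left(-1 + \frac{\left(3 + \frac{1}{8} + \frac{3}{2}\right)^{2}}{8}\right) + 720\right) = - 943 \left(\left(-1 + \frac{\left(\frac{37}{8}\right)^{2}}{8}\right) + 720\right) = - 943 \left(\left(-1 + \frac{1}{8} \cdot \frac{1369}{64}\right) + 720\right) = - 943 \left(\left(-1 + \frac{1369}{512}\right) + 720\right) = - 943 \left(\frac{857}{512} + 720\right) = \left(-943\right) \frac{369497}{512} = - \frac{348435671}{512}$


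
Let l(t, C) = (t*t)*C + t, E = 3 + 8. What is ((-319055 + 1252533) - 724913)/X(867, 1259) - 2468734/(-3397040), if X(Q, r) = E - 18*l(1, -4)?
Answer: 70866411531/22080760 ≈ 3209.4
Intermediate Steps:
E = 11
l(t, C) = t + C*t² (l(t, C) = t²*C + t = C*t² + t = t + C*t²)
X(Q, r) = 65 (X(Q, r) = 11 - 18*(1 - 4*1) = 11 - 18*(1 - 4) = 11 - 18*(-3) = 11 + 54 = 65)
((-319055 + 1252533) - 724913)/X(867, 1259) - 2468734/(-3397040) = ((-319055 + 1252533) - 724913)/65 - 2468734/(-3397040) = (933478 - 724913)*(1/65) - 2468734*(-1/3397040) = 208565*(1/65) + 1234367/1698520 = 41713/13 + 1234367/1698520 = 70866411531/22080760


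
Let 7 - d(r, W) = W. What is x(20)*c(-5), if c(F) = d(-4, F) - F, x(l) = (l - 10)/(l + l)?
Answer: 17/4 ≈ 4.2500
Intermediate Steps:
d(r, W) = 7 - W
x(l) = (-10 + l)/(2*l) (x(l) = (-10 + l)/((2*l)) = (-10 + l)*(1/(2*l)) = (-10 + l)/(2*l))
c(F) = 7 - 2*F (c(F) = (7 - F) - F = 7 - 2*F)
x(20)*c(-5) = ((½)*(-10 + 20)/20)*(7 - 2*(-5)) = ((½)*(1/20)*10)*(7 + 10) = (¼)*17 = 17/4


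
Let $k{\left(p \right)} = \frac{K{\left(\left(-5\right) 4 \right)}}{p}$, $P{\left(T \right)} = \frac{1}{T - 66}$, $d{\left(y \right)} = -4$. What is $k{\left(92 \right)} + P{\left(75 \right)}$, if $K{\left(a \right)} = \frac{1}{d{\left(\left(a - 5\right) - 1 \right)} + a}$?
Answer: $\frac{733}{6624} \approx 0.11066$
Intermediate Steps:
$P{\left(T \right)} = \frac{1}{-66 + T}$
$K{\left(a \right)} = \frac{1}{-4 + a}$
$k{\left(p \right)} = - \frac{1}{24 p}$ ($k{\left(p \right)} = \frac{1}{\left(-4 - 20\right) p} = \frac{1}{\left(-24\right) p} = - \frac{1}{24 p}$)
$k{\left(92 \right)} + P{\left(75 \right)} = - \frac{1}{24 \cdot 92} + \frac{1}{-66 + 75} = \left(- \frac{1}{24}\right) \frac{1}{92} + \frac{1}{9} = - \frac{1}{2208} + \frac{1}{9} = \frac{733}{6624}$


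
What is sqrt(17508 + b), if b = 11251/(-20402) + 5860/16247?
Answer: 15*sqrt(838104914246138)/3281894 ≈ 132.32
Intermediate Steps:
b = -63239277/331471294 (b = 11251*(-1/20402) + 5860*(1/16247) = -11251/20402 + 5860/16247 = -63239277/331471294 ≈ -0.19078)
sqrt(17508 + b) = sqrt(17508 - 63239277/331471294) = sqrt(5803336176075/331471294) = 15*sqrt(838104914246138)/3281894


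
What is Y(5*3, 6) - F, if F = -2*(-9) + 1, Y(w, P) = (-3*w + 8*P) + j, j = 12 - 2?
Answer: -6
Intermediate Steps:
j = 10
Y(w, P) = 10 - 3*w + 8*P (Y(w, P) = (-3*w + 8*P) + 10 = 10 - 3*w + 8*P)
F = 19 (F = 18 + 1 = 19)
Y(5*3, 6) - F = (10 - 15*3 + 8*6) - 1*19 = (10 - 3*15 + 48) - 19 = (10 - 45 + 48) - 19 = 13 - 19 = -6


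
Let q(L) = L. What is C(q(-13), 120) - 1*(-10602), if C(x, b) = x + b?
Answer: 10709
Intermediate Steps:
C(x, b) = b + x
C(q(-13), 120) - 1*(-10602) = (120 - 13) - 1*(-10602) = 107 + 10602 = 10709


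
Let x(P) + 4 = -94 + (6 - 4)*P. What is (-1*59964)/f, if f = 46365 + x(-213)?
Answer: -59964/45841 ≈ -1.3081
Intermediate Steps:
x(P) = -98 + 2*P (x(P) = -4 + (-94 + (6 - 4)*P) = -4 + (-94 + 2*P) = -98 + 2*P)
f = 45841 (f = 46365 + (-98 + 2*(-213)) = 46365 + (-98 - 426) = 46365 - 524 = 45841)
(-1*59964)/f = -1*59964/45841 = -59964*1/45841 = -59964/45841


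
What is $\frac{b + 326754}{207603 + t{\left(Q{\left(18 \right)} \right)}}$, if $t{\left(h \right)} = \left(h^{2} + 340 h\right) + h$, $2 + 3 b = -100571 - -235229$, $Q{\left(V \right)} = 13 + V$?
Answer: $\frac{159274}{93915} \approx 1.6959$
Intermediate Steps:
$b = \frac{134656}{3}$ ($b = - \frac{2}{3} + \frac{-100571 - -235229}{3} = - \frac{2}{3} + \frac{-100571 + 235229}{3} = - \frac{2}{3} + \frac{1}{3} \cdot 134658 = - \frac{2}{3} + 44886 = \frac{134656}{3} \approx 44885.0$)
$t{\left(h \right)} = h^{2} + 341 h$
$\frac{b + 326754}{207603 + t{\left(Q{\left(18 \right)} \right)}} = \frac{\frac{134656}{3} + 326754}{207603 + \left(13 + 18\right) \left(341 + \left(13 + 18\right)\right)} = \frac{1114918}{3 \left(207603 + 31 \left(341 + 31\right)\right)} = \frac{1114918}{3 \left(207603 + 31 \cdot 372\right)} = \frac{1114918}{3 \left(207603 + 11532\right)} = \frac{1114918}{3 \cdot 219135} = \frac{1114918}{3} \cdot \frac{1}{219135} = \frac{159274}{93915}$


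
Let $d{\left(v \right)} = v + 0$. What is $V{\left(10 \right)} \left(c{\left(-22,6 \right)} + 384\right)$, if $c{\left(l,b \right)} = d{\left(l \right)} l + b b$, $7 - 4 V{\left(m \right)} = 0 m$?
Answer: $1582$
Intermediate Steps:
$d{\left(v \right)} = v$
$V{\left(m \right)} = \frac{7}{4}$ ($V{\left(m \right)} = \frac{7}{4} - \frac{0 m}{4} = \frac{7}{4} - 0 = \frac{7}{4} + 0 = \frac{7}{4}$)
$c{\left(l,b \right)} = b^{2} + l^{2}$ ($c{\left(l,b \right)} = l l + b b = l^{2} + b^{2} = b^{2} + l^{2}$)
$V{\left(10 \right)} \left(c{\left(-22,6 \right)} + 384\right) = \frac{7 \left(\left(6^{2} + \left(-22\right)^{2}\right) + 384\right)}{4} = \frac{7 \left(\left(36 + 484\right) + 384\right)}{4} = \frac{7 \left(520 + 384\right)}{4} = \frac{7}{4} \cdot 904 = 1582$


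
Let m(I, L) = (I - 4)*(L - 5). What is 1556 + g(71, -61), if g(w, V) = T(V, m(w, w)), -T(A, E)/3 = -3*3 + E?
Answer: -11683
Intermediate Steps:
m(I, L) = (-5 + L)*(-4 + I) (m(I, L) = (-4 + I)*(-5 + L) = (-5 + L)*(-4 + I))
T(A, E) = 27 - 3*E (T(A, E) = -3*(-3*3 + E) = -3*(-9 + E) = 27 - 3*E)
g(w, V) = -33 - 3*w**2 + 27*w (g(w, V) = 27 - 3*(20 - 5*w - 4*w + w*w) = 27 - 3*(20 - 5*w - 4*w + w**2) = 27 - 3*(20 + w**2 - 9*w) = 27 + (-60 - 3*w**2 + 27*w) = -33 - 3*w**2 + 27*w)
1556 + g(71, -61) = 1556 + (-33 - 3*71**2 + 27*71) = 1556 + (-33 - 3*5041 + 1917) = 1556 + (-33 - 15123 + 1917) = 1556 - 13239 = -11683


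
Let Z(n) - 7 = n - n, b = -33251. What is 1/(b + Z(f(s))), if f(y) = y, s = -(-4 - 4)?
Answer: -1/33244 ≈ -3.0081e-5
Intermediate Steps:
s = 8 (s = -1*(-8) = 8)
Z(n) = 7 (Z(n) = 7 + (n - n) = 7 + 0 = 7)
1/(b + Z(f(s))) = 1/(-33251 + 7) = 1/(-33244) = -1/33244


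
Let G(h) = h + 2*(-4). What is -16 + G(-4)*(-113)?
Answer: 1340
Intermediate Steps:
G(h) = -8 + h (G(h) = h - 8 = -8 + h)
-16 + G(-4)*(-113) = -16 + (-8 - 4)*(-113) = -16 - 12*(-113) = -16 + 1356 = 1340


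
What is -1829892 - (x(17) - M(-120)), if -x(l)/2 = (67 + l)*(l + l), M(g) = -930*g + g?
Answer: -1712700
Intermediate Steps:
M(g) = -929*g
x(l) = -4*l*(67 + l) (x(l) = -2*(67 + l)*(l + l) = -2*(67 + l)*2*l = -4*l*(67 + l))
-1829892 - (x(17) - M(-120)) = -1829892 - (-4*17*(67 + 17) - (-929)*(-120)) = -1829892 - (-4*17*84 - 1*111480) = -1829892 - (-5712 - 111480) = -1829892 - 1*(-117192) = -1829892 + 117192 = -1712700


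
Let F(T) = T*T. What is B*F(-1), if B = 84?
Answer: 84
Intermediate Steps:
F(T) = T²
B*F(-1) = 84*(-1)² = 84*1 = 84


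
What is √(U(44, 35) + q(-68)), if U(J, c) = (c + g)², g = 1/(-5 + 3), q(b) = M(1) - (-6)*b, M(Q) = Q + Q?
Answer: √3137/2 ≈ 28.004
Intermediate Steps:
M(Q) = 2*Q
q(b) = 2 + 6*b (q(b) = 2*1 - (-6)*b = 2 + 6*b)
g = -½ (g = 1/(-2) = -½ ≈ -0.50000)
U(J, c) = (-½ + c)² (U(J, c) = (c - ½)² = (-½ + c)²)
√(U(44, 35) + q(-68)) = √((-1 + 2*35)²/4 + (2 + 6*(-68))) = √((-1 + 70)²/4 + (2 - 408)) = √((¼)*69² - 406) = √((¼)*4761 - 406) = √(4761/4 - 406) = √(3137/4) = √3137/2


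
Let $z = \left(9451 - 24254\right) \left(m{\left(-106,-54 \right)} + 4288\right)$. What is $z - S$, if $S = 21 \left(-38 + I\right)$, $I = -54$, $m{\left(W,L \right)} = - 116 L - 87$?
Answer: $-154911463$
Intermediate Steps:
$m{\left(W,L \right)} = -87 - 116 L$
$S = -1932$ ($S = 21 \left(-38 - 54\right) = 21 \left(-92\right) = -1932$)
$z = -154913395$ ($z = \left(9451 - 24254\right) \left(\left(-87 - -6264\right) + 4288\right) = - 14803 \left(\left(-87 + 6264\right) + 4288\right) = - 14803 \left(6177 + 4288\right) = \left(-14803\right) 10465 = -154913395$)
$z - S = -154913395 - -1932 = -154913395 + 1932 = -154911463$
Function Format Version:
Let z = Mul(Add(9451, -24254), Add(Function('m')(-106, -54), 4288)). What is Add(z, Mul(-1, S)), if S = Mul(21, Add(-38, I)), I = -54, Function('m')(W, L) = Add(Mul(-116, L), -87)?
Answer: -154911463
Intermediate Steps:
Function('m')(W, L) = Add(-87, Mul(-116, L))
S = -1932 (S = Mul(21, Add(-38, -54)) = Mul(21, -92) = -1932)
z = -154913395 (z = Mul(Add(9451, -24254), Add(Add(-87, Mul(-116, -54)), 4288)) = Mul(-14803, Add(Add(-87, 6264), 4288)) = Mul(-14803, Add(6177, 4288)) = Mul(-14803, 10465) = -154913395)
Add(z, Mul(-1, S)) = Add(-154913395, Mul(-1, -1932)) = Add(-154913395, 1932) = -154911463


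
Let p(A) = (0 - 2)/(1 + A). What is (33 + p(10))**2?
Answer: 130321/121 ≈ 1077.0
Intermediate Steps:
p(A) = -2/(1 + A)
(33 + p(10))**2 = (33 - 2/(1 + 10))**2 = (33 - 2/11)**2 = (361/11)**2 = 130321/121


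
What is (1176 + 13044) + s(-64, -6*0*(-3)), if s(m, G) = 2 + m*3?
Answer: 14030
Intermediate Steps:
s(m, G) = 2 + 3*m
(1176 + 13044) + s(-64, -6*0*(-3)) = (1176 + 13044) + (2 + 3*(-64)) = 14220 + (2 - 192) = 14220 - 190 = 14030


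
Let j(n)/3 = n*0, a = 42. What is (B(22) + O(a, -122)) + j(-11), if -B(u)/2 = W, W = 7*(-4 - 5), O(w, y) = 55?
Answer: 181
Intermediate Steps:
j(n) = 0 (j(n) = 3*(n*0) = 3*0 = 0)
W = -63 (W = 7*(-9) = -63)
B(u) = 126 (B(u) = -2*(-63) = 126)
(B(22) + O(a, -122)) + j(-11) = (126 + 55) + 0 = 181 + 0 = 181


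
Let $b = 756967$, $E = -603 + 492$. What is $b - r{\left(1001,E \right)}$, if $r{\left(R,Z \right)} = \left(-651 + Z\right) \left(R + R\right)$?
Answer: $2282491$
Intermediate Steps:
$E = -111$
$r{\left(R,Z \right)} = 2 R \left(-651 + Z\right)$ ($r{\left(R,Z \right)} = \left(-651 + Z\right) 2 R = 2 R \left(-651 + Z\right)$)
$b - r{\left(1001,E \right)} = 756967 - 2 \cdot 1001 \left(-651 - 111\right) = 756967 - 2 \cdot 1001 \left(-762\right) = 756967 - -1525524 = 756967 + 1525524 = 2282491$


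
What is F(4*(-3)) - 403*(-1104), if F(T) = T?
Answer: 444900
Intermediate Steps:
F(4*(-3)) - 403*(-1104) = 4*(-3) - 403*(-1104) = -12 + 444912 = 444900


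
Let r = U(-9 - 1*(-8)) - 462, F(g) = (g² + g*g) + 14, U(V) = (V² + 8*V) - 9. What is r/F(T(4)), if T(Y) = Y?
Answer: -239/23 ≈ -10.391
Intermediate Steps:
U(V) = -9 + V² + 8*V
F(g) = 14 + 2*g² (F(g) = (g² + g²) + 14 = 2*g² + 14 = 14 + 2*g²)
r = -478 (r = (-9 + (-9 - 1*(-8))² + 8*(-9 - 1*(-8))) - 462 = (-9 + (-9 + 8)² + 8*(-9 + 8)) - 462 = (-9 + (-1)² + 8*(-1)) - 462 = (-9 + 1 - 8) - 462 = -16 - 462 = -478)
r/F(T(4)) = -478/(14 + 2*4²) = -478/(14 + 2*16) = -478/(14 + 32) = -478/46 = -478*1/46 = -239/23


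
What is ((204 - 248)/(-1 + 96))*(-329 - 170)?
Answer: 21956/95 ≈ 231.12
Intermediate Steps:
((204 - 248)/(-1 + 96))*(-329 - 170) = -44/95*(-499) = 21956/95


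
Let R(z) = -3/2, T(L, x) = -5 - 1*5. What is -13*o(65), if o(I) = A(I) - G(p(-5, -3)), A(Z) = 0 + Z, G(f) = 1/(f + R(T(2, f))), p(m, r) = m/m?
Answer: -871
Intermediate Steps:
T(L, x) = -10 (T(L, x) = -5 - 5 = -10)
R(z) = -3/2 (R(z) = -3*1/2 = -3/2)
p(m, r) = 1
G(f) = 1/(-3/2 + f) (G(f) = 1/(f - 3/2) = 1/(-3/2 + f))
A(Z) = Z
o(I) = 2 + I (o(I) = I - 2/(-3 + 2*1) = I - 2/(-3 + 2) = I - 2/(-1) = I - 2*(-1) = I - 1*(-2) = I + 2 = 2 + I)
-13*o(65) = -13*(2 + 65) = -13*67 = -871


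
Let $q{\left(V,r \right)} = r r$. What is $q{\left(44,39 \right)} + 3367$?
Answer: $4888$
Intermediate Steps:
$q{\left(V,r \right)} = r^{2}$
$q{\left(44,39 \right)} + 3367 = 39^{2} + 3367 = 1521 + 3367 = 4888$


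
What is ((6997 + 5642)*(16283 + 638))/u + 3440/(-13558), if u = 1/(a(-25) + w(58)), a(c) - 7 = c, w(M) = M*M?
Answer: 4850989223609426/6779 ≈ 7.1559e+11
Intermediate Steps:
w(M) = M²
a(c) = 7 + c
u = 1/3346 (u = 1/((7 - 25) + 58²) = 1/(-18 + 3364) = 1/3346 ≈ 0.00029886)
((6997 + 5642)*(16283 + 638))/u + 3440/(-13558) = ((6997 + 5642)*(16283 + 638))/(1/3346) + 3440/(-13558) = (12639*16921)*3346 + 3440*(-1/13558) = 213864519*3346 - 1720/6779 = 715590680574 - 1720/6779 = 4850989223609426/6779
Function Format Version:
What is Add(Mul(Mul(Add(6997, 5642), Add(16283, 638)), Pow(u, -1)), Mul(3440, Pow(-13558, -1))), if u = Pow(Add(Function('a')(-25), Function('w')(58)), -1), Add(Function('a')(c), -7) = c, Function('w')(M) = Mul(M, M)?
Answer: Rational(4850989223609426, 6779) ≈ 7.1559e+11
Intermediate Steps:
Function('w')(M) = Pow(M, 2)
Function('a')(c) = Add(7, c)
u = Rational(1, 3346) (u = Pow(Add(Add(7, -25), Pow(58, 2)), -1) = Pow(Add(-18, 3364), -1) = Pow(3346, -1) = Rational(1, 3346) ≈ 0.00029886)
Add(Mul(Mul(Add(6997, 5642), Add(16283, 638)), Pow(u, -1)), Mul(3440, Pow(-13558, -1))) = Add(Mul(Mul(Add(6997, 5642), Add(16283, 638)), Pow(Rational(1, 3346), -1)), Mul(3440, Pow(-13558, -1))) = Add(Mul(Mul(12639, 16921), 3346), Mul(3440, Rational(-1, 13558))) = Add(Mul(213864519, 3346), Rational(-1720, 6779)) = Add(715590680574, Rational(-1720, 6779)) = Rational(4850989223609426, 6779)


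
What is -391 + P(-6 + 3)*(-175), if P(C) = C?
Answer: 134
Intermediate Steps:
-391 + P(-6 + 3)*(-175) = -391 + (-6 + 3)*(-175) = -391 - 3*(-175) = -391 + 525 = 134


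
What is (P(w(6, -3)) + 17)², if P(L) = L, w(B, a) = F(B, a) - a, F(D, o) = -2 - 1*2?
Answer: 256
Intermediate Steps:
F(D, o) = -4 (F(D, o) = -2 - 2 = -4)
w(B, a) = -4 - a
(P(w(6, -3)) + 17)² = ((-4 - 1*(-3)) + 17)² = ((-4 + 3) + 17)² = (-1 + 17)² = 16² = 256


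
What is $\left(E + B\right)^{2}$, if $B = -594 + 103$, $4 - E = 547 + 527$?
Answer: $2436721$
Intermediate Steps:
$E = -1070$ ($E = 4 - \left(547 + 527\right) = 4 - 1074 = -1070$)
$B = -491$
$\left(E + B\right)^{2} = \left(-1070 - 491\right)^{2} = \left(-1561\right)^{2} = 2436721$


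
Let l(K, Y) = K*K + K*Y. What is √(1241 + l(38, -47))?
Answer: √899 ≈ 29.983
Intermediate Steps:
l(K, Y) = K² + K*Y
√(1241 + l(38, -47)) = √(1241 + 38*(38 - 47)) = √(1241 + 38*(-9)) = √(1241 - 342) = √899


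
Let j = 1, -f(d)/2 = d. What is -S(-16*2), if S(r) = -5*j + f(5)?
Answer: 15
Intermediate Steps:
f(d) = -2*d
S(r) = -15 (S(r) = -5*1 - 2*5 = -5 - 10 = -15)
-S(-16*2) = -1*(-15) = 15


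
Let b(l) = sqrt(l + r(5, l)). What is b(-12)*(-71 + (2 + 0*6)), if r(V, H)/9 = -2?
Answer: -69*I*sqrt(30) ≈ -377.93*I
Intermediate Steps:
r(V, H) = -18 (r(V, H) = 9*(-2) = -18)
b(l) = sqrt(-18 + l) (b(l) = sqrt(l - 18) = sqrt(-18 + l))
b(-12)*(-71 + (2 + 0*6)) = sqrt(-18 - 12)*(-71 + (2 + 0*6)) = sqrt(-30)*(-71 + (2 + 0)) = (I*sqrt(30))*(-71 + 2) = (I*sqrt(30))*(-69) = -69*I*sqrt(30)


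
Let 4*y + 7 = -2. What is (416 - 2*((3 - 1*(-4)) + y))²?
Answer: 660969/4 ≈ 1.6524e+5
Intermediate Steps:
y = -9/4 (y = -7/4 + (¼)*(-2) = -7/4 - ½ = -9/4 ≈ -2.2500)
(416 - 2*((3 - 1*(-4)) + y))² = (416 - 2*((3 - 1*(-4)) - 9/4))² = (416 - 2*((3 + 4) - 9/4))² = (416 - 2*(7 - 9/4))² = (416 - 2*19/4)² = (416 - 19/2)² = (813/2)² = 660969/4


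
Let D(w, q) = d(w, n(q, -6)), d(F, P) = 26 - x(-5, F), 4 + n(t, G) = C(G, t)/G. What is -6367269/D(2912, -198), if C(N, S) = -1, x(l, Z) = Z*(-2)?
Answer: -2122423/1950 ≈ -1088.4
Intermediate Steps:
x(l, Z) = -2*Z
n(t, G) = -4 - 1/G
d(F, P) = 26 + 2*F (d(F, P) = 26 - (-2)*F = 26 + 2*F)
D(w, q) = 26 + 2*w
-6367269/D(2912, -198) = -6367269/(26 + 2*2912) = -6367269/(26 + 5824) = -6367269/5850 = -6367269*1/5850 = -2122423/1950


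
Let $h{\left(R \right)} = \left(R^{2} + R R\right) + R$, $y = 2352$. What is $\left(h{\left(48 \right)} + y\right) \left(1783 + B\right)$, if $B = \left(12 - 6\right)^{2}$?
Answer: $12747552$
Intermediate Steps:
$h{\left(R \right)} = R + 2 R^{2}$ ($h{\left(R \right)} = \left(R^{2} + R^{2}\right) + R = 2 R^{2} + R = R + 2 R^{2}$)
$B = 36$ ($B = 6^{2} = 36$)
$\left(h{\left(48 \right)} + y\right) \left(1783 + B\right) = \left(48 \left(1 + 2 \cdot 48\right) + 2352\right) \left(1783 + 36\right) = \left(48 \left(1 + 96\right) + 2352\right) 1819 = \left(48 \cdot 97 + 2352\right) 1819 = \left(4656 + 2352\right) 1819 = 7008 \cdot 1819 = 12747552$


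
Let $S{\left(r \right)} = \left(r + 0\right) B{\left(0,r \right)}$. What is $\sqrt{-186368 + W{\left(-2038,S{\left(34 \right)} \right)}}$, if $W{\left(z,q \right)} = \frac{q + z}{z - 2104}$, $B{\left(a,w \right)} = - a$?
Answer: $\frac{i \sqrt{799337882739}}{2071} \approx 431.7 i$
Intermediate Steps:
$S{\left(r \right)} = 0$ ($S{\left(r \right)} = \left(r + 0\right) \left(\left(-1\right) 0\right) = r 0 = 0$)
$W{\left(z,q \right)} = \frac{q + z}{-2104 + z}$
$\sqrt{-186368 + W{\left(-2038,S{\left(34 \right)} \right)}} = \sqrt{-186368 + \frac{0 - 2038}{-2104 - 2038}} = \sqrt{-186368 + \frac{1}{-4142} \left(-2038\right)} = \sqrt{-186368 - - \frac{1019}{2071}} = \sqrt{-186368 + \frac{1019}{2071}} = \sqrt{- \frac{385967109}{2071}} = \frac{i \sqrt{799337882739}}{2071}$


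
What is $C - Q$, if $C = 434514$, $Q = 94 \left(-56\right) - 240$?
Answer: $440018$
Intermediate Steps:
$Q = -5504$ ($Q = -5264 - 240 = -5504$)
$C - Q = 434514 - -5504 = 434514 + 5504 = 440018$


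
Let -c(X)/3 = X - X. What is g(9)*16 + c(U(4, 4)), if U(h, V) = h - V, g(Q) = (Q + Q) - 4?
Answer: 224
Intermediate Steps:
g(Q) = -4 + 2*Q (g(Q) = 2*Q - 4 = -4 + 2*Q)
c(X) = 0 (c(X) = -3*(X - X) = -3*0 = 0)
g(9)*16 + c(U(4, 4)) = (-4 + 2*9)*16 + 0 = (-4 + 18)*16 + 0 = 14*16 + 0 = 224 + 0 = 224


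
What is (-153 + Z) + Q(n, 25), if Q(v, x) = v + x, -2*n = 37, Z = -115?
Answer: -523/2 ≈ -261.50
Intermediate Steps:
n = -37/2 (n = -½*37 = -37/2 ≈ -18.500)
(-153 + Z) + Q(n, 25) = (-153 - 115) + (-37/2 + 25) = -268 + 13/2 = -523/2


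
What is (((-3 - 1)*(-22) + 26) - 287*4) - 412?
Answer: -1446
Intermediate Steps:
(((-3 - 1)*(-22) + 26) - 287*4) - 412 = ((-4*(-22) + 26) - 287*4) - 412 = ((88 + 26) - 1148) - 412 = (114 - 1148) - 412 = -1034 - 412 = -1446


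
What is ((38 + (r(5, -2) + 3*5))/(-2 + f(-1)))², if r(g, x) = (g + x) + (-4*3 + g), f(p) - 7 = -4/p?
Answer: 2401/81 ≈ 29.642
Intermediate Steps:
f(p) = 7 - 4/p
r(g, x) = -12 + x + 2*g (r(g, x) = (g + x) + (-12 + g) = -12 + x + 2*g)
((38 + (r(5, -2) + 3*5))/(-2 + f(-1)))² = ((38 + ((-12 - 2 + 2*5) + 3*5))/(-2 + (7 - 4/(-1))))² = ((38 + ((-12 - 2 + 10) + 15))/(-2 + (7 - 4*(-1))))² = ((38 + (-4 + 15))/(-2 + (7 + 4)))² = ((38 + 11)/(-2 + 11))² = (49/9)² = 2401/81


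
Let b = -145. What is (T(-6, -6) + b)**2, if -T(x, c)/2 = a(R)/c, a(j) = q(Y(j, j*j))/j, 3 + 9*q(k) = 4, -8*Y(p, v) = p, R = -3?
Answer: 137968516/6561 ≈ 21029.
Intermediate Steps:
Y(p, v) = -p/8
q(k) = 1/9 (q(k) = -1/3 + (1/9)*4 = -1/3 + 4/9 = 1/9)
a(j) = 1/(9*j)
T(x, c) = 2/(27*c) (T(x, c) = -2*(1/9)/(-3)/c = -2*(1/9)*(-1/3)/c = -(-2)/(27*c) = 2/(27*c))
(T(-6, -6) + b)**2 = ((2/27)/(-6) - 145)**2 = ((2/27)*(-1/6) - 145)**2 = (-1/81 - 145)**2 = (-11746/81)**2 = 137968516/6561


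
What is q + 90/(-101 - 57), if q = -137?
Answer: -10868/79 ≈ -137.57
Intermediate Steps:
q + 90/(-101 - 57) = -137 + 90/(-101 - 57) = -137 + 90/(-158) = -137 + 90*(-1/158) = -137 - 45/79 = -10868/79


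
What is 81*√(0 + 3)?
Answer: 81*√3 ≈ 140.30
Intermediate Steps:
81*√(0 + 3) = 81*√3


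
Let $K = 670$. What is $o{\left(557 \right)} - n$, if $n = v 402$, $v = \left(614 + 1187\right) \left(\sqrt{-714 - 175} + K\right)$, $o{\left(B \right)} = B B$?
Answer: $-484771091 - 724002 i \sqrt{889} \approx -4.8477 \cdot 10^{8} - 2.1587 \cdot 10^{7} i$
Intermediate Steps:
$o{\left(B \right)} = B^{2}$
$v = 1206670 + 1801 i \sqrt{889}$ ($v = \left(614 + 1187\right) \left(\sqrt{-714 - 175} + 670\right) = 1801 \left(\sqrt{-889} + 670\right) = 1801 \left(i \sqrt{889} + 670\right) = 1801 \left(670 + i \sqrt{889}\right) = 1206670 + 1801 i \sqrt{889} \approx 1.2067 \cdot 10^{6} + 53699.0 i$)
$n = 485081340 + 724002 i \sqrt{889}$ ($n = \left(1206670 + 1801 i \sqrt{889}\right) 402 = 485081340 + 724002 i \sqrt{889} \approx 4.8508 \cdot 10^{8} + 2.1587 \cdot 10^{7} i$)
$o{\left(557 \right)} - n = 557^{2} - \left(485081340 + 724002 i \sqrt{889}\right) = 310249 - \left(485081340 + 724002 i \sqrt{889}\right) = -484771091 - 724002 i \sqrt{889}$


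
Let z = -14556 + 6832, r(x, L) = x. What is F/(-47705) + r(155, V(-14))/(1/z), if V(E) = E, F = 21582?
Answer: -57113401682/47705 ≈ -1.1972e+6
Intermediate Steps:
z = -7724
F/(-47705) + r(155, V(-14))/(1/z) = 21582/(-47705) + 155/(1/(-7724)) = 21582*(-1/47705) + 155/(-1/7724) = -21582/47705 + 155*(-7724) = -21582/47705 - 1197220 = -57113401682/47705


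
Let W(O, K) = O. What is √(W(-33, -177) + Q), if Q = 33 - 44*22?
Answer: 22*I*√2 ≈ 31.113*I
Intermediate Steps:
Q = -935 (Q = 33 - 968 = -935)
√(W(-33, -177) + Q) = √(-33 - 935) = √(-968) = 22*I*√2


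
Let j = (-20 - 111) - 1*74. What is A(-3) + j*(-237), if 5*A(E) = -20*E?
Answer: 48597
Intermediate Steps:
A(E) = -4*E (A(E) = (-20*E)/5 = -4*E)
j = -205 (j = -131 - 74 = -205)
A(-3) + j*(-237) = -4*(-3) - 205*(-237) = 12 + 48585 = 48597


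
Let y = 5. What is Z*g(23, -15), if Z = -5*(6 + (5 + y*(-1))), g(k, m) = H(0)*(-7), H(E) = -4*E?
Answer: 0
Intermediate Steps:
g(k, m) = 0 (g(k, m) = -4*0*(-7) = 0*(-7) = 0)
Z = -30 (Z = -5*(6 + (5 + 5*(-1))) = -5*(6 + (5 - 5)) = -5*(6 + 0) = -5*6 = -30)
Z*g(23, -15) = -30*0 = 0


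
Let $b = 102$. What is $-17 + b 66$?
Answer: $6715$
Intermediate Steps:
$-17 + b 66 = -17 + 102 \cdot 66 = -17 + 6732 = 6715$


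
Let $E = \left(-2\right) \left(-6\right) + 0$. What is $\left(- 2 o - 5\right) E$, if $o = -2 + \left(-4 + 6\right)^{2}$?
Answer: $-108$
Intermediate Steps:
$o = 2$ ($o = -2 + 2^{2} = -2 + 4 = 2$)
$E = 12$ ($E = 12 + 0 = 12$)
$\left(- 2 o - 5\right) E = \left(\left(-2\right) 2 - 5\right) 12 = \left(-4 - 5\right) 12 = \left(-9\right) 12 = -108$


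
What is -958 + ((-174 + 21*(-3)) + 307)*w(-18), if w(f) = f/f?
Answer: -888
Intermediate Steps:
w(f) = 1
-958 + ((-174 + 21*(-3)) + 307)*w(-18) = -958 + ((-174 + 21*(-3)) + 307)*1 = -958 + ((-174 - 63) + 307)*1 = -958 + (-237 + 307)*1 = -958 + 70*1 = -958 + 70 = -888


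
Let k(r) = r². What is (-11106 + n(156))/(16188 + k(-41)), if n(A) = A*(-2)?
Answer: -11418/17869 ≈ -0.63898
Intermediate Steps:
n(A) = -2*A
(-11106 + n(156))/(16188 + k(-41)) = (-11106 - 2*156)/(16188 + (-41)²) = (-11106 - 312)/(16188 + 1681) = -11418/17869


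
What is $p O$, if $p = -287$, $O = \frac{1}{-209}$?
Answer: $\frac{287}{209} \approx 1.3732$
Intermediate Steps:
$O = - \frac{1}{209} \approx -0.0047847$
$p O = \left(-287\right) \left(- \frac{1}{209}\right) = \frac{287}{209}$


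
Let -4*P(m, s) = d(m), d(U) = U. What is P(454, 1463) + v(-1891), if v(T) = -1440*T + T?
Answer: 5442071/2 ≈ 2.7210e+6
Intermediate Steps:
v(T) = -1439*T
P(m, s) = -m/4
P(454, 1463) + v(-1891) = -¼*454 - 1439*(-1891) = -227/2 + 2721149 = 5442071/2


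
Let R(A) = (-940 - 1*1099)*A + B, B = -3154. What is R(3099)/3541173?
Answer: -6322015/3541173 ≈ -1.7853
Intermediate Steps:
R(A) = -3154 - 2039*A (R(A) = (-940 - 1*1099)*A - 3154 = (-940 - 1099)*A - 3154 = -2039*A - 3154 = -3154 - 2039*A)
R(3099)/3541173 = (-3154 - 2039*3099)/3541173 = (-3154 - 6318861)*(1/3541173) = -6322015*1/3541173 = -6322015/3541173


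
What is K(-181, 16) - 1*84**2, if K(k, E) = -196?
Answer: -7252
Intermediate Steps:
K(-181, 16) - 1*84**2 = -196 - 1*84**2 = -196 - 1*7056 = -196 - 7056 = -7252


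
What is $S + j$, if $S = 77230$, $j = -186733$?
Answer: $-109503$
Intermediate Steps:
$S + j = 77230 - 186733 = -109503$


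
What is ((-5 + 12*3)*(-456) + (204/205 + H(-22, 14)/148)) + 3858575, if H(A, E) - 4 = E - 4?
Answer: 58320156161/15170 ≈ 3.8444e+6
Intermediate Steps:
H(A, E) = E (H(A, E) = 4 + (E - 4) = 4 + (-4 + E) = E)
((-5 + 12*3)*(-456) + (204/205 + H(-22, 14)/148)) + 3858575 = ((-5 + 12*3)*(-456) + (204/205 + 14/148)) + 3858575 = ((-5 + 36)*(-456) + (204*(1/205) + 14*(1/148))) + 3858575 = (31*(-456) + (204/205 + 7/74)) + 3858575 = (-14136 + 16531/15170) + 3858575 = -214426589/15170 + 3858575 = 58320156161/15170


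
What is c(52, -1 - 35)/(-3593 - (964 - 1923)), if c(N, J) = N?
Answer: -26/1317 ≈ -0.019742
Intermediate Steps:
c(52, -1 - 35)/(-3593 - (964 - 1923)) = 52/(-3593 - (964 - 1923)) = 52/(-3593 - 1*(-959)) = 52/(-3593 + 959) = 52/(-2634) = 52*(-1/2634) = -26/1317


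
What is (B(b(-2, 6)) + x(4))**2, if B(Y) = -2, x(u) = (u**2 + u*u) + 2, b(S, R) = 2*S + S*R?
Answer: 1024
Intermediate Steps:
b(S, R) = 2*S + R*S
x(u) = 2 + 2*u**2 (x(u) = (u**2 + u**2) + 2 = 2*u**2 + 2 = 2 + 2*u**2)
(B(b(-2, 6)) + x(4))**2 = (-2 + (2 + 2*4**2))**2 = (-2 + (2 + 2*16))**2 = (-2 + (2 + 32))**2 = (-2 + 34)**2 = 32**2 = 1024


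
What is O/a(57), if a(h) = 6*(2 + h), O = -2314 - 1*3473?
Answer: -1929/118 ≈ -16.347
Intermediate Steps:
O = -5787 (O = -2314 - 3473 = -5787)
a(h) = 12 + 6*h
O/a(57) = -5787/(12 + 6*57) = -5787/(12 + 342) = -5787/354 = -5787*1/354 = -1929/118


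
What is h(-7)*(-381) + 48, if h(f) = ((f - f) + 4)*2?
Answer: -3000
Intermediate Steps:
h(f) = 8 (h(f) = (0 + 4)*2 = 4*2 = 8)
h(-7)*(-381) + 48 = 8*(-381) + 48 = -3048 + 48 = -3000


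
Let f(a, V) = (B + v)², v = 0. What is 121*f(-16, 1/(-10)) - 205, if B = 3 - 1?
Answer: 279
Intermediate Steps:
B = 2
f(a, V) = 4 (f(a, V) = (2 + 0)² = 2² = 4)
121*f(-16, 1/(-10)) - 205 = 121*4 - 205 = 484 - 205 = 279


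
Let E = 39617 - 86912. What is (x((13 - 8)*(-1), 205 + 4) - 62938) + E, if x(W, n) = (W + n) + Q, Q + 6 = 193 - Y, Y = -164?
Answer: -109678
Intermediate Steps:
E = -47295
Q = 351 (Q = -6 + (193 - 1*(-164)) = -6 + (193 + 164) = -6 + 357 = 351)
x(W, n) = 351 + W + n (x(W, n) = (W + n) + 351 = 351 + W + n)
(x((13 - 8)*(-1), 205 + 4) - 62938) + E = ((351 + (13 - 8)*(-1) + (205 + 4)) - 62938) - 47295 = ((351 + 5*(-1) + 209) - 62938) - 47295 = ((351 - 5 + 209) - 62938) - 47295 = (555 - 62938) - 47295 = -62383 - 47295 = -109678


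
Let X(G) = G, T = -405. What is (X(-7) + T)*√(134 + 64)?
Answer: -1236*√22 ≈ -5797.4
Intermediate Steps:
(X(-7) + T)*√(134 + 64) = (-7 - 405)*√(134 + 64) = -1236*√22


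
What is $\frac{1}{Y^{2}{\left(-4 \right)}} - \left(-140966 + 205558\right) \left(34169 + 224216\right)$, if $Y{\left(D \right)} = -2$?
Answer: $- \frac{66758415679}{4} \approx -1.669 \cdot 10^{10}$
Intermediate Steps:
$\frac{1}{Y^{2}{\left(-4 \right)}} - \left(-140966 + 205558\right) \left(34169 + 224216\right) = \frac{1}{\left(-2\right)^{2}} - \left(-140966 + 205558\right) \left(34169 + 224216\right) = \frac{1}{4} - 64592 \cdot 258385 = \frac{1}{4} - 16689603920 = - \frac{66758415679}{4}$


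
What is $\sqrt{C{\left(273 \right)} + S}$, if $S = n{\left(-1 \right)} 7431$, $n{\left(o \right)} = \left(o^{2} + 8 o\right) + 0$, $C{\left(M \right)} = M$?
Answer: $28 i \sqrt{66} \approx 227.47 i$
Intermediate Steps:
$n{\left(o \right)} = o^{2} + 8 o$
$S = -52017$ ($S = - (8 - 1) 7431 = \left(-1\right) 7 \cdot 7431 = \left(-7\right) 7431 = -52017$)
$\sqrt{C{\left(273 \right)} + S} = \sqrt{273 - 52017} = \sqrt{-51744} = 28 i \sqrt{66}$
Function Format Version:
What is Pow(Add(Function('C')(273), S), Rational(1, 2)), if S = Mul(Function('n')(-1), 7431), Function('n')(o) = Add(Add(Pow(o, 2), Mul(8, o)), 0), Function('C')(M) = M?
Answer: Mul(28, I, Pow(66, Rational(1, 2))) ≈ Mul(227.47, I)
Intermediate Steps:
Function('n')(o) = Add(Pow(o, 2), Mul(8, o))
S = -52017 (S = Mul(Mul(-1, Add(8, -1)), 7431) = Mul(Mul(-1, 7), 7431) = Mul(-7, 7431) = -52017)
Pow(Add(Function('C')(273), S), Rational(1, 2)) = Pow(Add(273, -52017), Rational(1, 2)) = Pow(-51744, Rational(1, 2)) = Mul(28, I, Pow(66, Rational(1, 2)))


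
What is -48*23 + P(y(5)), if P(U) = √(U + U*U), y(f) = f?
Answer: -1104 + √30 ≈ -1098.5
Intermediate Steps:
P(U) = √(U + U²)
-48*23 + P(y(5)) = -48*23 + √(5*(1 + 5)) = -1104 + √(5*6) = -1104 + √30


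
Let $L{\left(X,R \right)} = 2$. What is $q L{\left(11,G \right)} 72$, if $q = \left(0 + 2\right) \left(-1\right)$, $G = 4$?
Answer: $-288$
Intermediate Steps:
$q = -2$ ($q = 2 \left(-1\right) = -2$)
$q L{\left(11,G \right)} 72 = \left(-2\right) 2 \cdot 72 = \left(-4\right) 72 = -288$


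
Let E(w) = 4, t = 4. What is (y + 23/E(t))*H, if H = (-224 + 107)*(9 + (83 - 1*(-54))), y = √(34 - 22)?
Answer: -196443/2 - 34164*√3 ≈ -1.5740e+5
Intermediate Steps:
y = 2*√3 (y = √12 = 2*√3 ≈ 3.4641)
H = -17082 (H = -117*(9 + (83 + 54)) = -117*(9 + 137) = -117*146 = -17082)
(y + 23/E(t))*H = (2*√3 + 23/4)*(-17082) = (23/4 + 2*√3)*(-17082) = -196443/2 - 34164*√3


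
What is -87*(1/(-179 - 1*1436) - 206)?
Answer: 28944117/1615 ≈ 17922.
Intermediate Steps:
-87*(1/(-179 - 1*1436) - 206) = -87*(1/(-179 - 1436) - 206) = -87*(1/(-1615) - 206) = -87*(-1/1615 - 206) = -87*(-332691/1615) = 28944117/1615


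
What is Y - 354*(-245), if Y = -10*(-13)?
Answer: 86860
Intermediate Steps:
Y = 130
Y - 354*(-245) = 130 - 354*(-245) = 130 + 86730 = 86860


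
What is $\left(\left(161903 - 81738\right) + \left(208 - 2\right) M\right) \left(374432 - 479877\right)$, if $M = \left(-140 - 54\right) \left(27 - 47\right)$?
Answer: $-92733078025$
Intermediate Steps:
$M = 3880$ ($M = \left(-194\right) \left(-20\right) = 3880$)
$\left(\left(161903 - 81738\right) + \left(208 - 2\right) M\right) \left(374432 - 479877\right) = \left(\left(161903 - 81738\right) + \left(208 - 2\right) 3880\right) \left(374432 - 479877\right) = \left(\left(161903 - 81738\right) + 206 \cdot 3880\right) \left(-105445\right) = \left(80165 + 799280\right) \left(-105445\right) = 879445 \left(-105445\right) = -92733078025$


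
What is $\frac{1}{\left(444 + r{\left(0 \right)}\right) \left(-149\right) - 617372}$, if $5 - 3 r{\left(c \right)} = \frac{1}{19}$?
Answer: $- \frac{57}{38975102} \approx -1.4625 \cdot 10^{-6}$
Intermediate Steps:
$r{\left(c \right)} = \frac{94}{57}$ ($r{\left(c \right)} = \frac{5}{3} - \frac{1}{3 \cdot 19} = \frac{5}{3} - \frac{1}{57} = \frac{94}{57}$)
$\frac{1}{\left(444 + r{\left(0 \right)}\right) \left(-149\right) - 617372} = \frac{1}{\left(444 + \frac{94}{57}\right) \left(-149\right) - 617372} = \frac{1}{\frac{25402}{57} \left(-149\right) - 617372} = \frac{1}{- \frac{3784898}{57} - 617372} = \frac{1}{- \frac{38975102}{57}} = - \frac{57}{38975102}$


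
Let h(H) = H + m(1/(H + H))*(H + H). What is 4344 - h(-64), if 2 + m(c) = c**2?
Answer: 531457/128 ≈ 4152.0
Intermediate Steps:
m(c) = -2 + c**2
h(H) = H + 2*H*(-2 + 1/(4*H**2)) (h(H) = H + (-2 + (1/(H + H))**2)*(H + H) = H + (-2 + (1/(2*H))**2)*(2*H) = H + (-2 + 1/(4*H**2))*(2*H) = H + 2*H*(-2 + 1/(4*H**2)))
4344 - h(-64) = 4344 - ((1/2)/(-64) - 3*(-64)) = 4344 - ((1/2)*(-1/64) + 192) = 4344 - (-1/128 + 192) = 4344 - 1*24575/128 = 4344 - 24575/128 = 531457/128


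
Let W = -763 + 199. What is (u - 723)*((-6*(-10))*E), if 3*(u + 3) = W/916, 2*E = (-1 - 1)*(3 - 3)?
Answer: 0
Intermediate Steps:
E = 0 (E = ((-1 - 1)*(3 - 3))/2 = (-2*0)/2 = (½)*0 = 0)
W = -564
u = -734/229 (u = -3 + (-564/916)/3 = -3 + (-564*1/916)/3 = -3 + (⅓)*(-141/229) = -3 - 47/229 = -734/229 ≈ -3.2052)
(u - 723)*((-6*(-10))*E) = (-734/229 - 723)*(-6*(-10)*0) = -9978060*0/229 = -166301/229*0 = 0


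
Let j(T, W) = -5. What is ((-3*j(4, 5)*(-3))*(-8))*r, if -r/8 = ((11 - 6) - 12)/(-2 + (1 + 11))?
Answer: 2016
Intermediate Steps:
r = 28/5 (r = -8*((11 - 6) - 12)/(-2 + (1 + 11)) = -8*(5 - 12)/(-2 + 12) = -(-56)/10 = -8*(-7/10) = 28/5 ≈ 5.6000)
((-3*j(4, 5)*(-3))*(-8))*r = ((-3*(-5)*(-3))*(-8))*(28/5) = ((15*(-3))*(-8))*(28/5) = -45*(-8)*(28/5) = 360*(28/5) = 2016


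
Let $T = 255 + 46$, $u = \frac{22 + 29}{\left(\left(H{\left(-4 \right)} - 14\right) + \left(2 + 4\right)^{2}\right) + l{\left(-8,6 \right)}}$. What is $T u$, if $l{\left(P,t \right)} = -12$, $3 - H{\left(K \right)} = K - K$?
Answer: $\frac{15351}{13} \approx 1180.8$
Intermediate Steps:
$H{\left(K \right)} = 3$ ($H{\left(K \right)} = 3 - \left(K - K\right) = 3 - 0 = 3 + 0 = 3$)
$u = \frac{51}{13}$ ($u = \frac{22 + 29}{\left(\left(3 - 14\right) + \left(2 + 4\right)^{2}\right) - 12} = \frac{51}{\left(-11 + 6^{2}\right) - 12} = \frac{51}{\left(-11 + 36\right) - 12} = \frac{51}{25 - 12} = \frac{51}{13} \approx 3.9231$)
$T = 301$
$T u = 301 \cdot \frac{51}{13} = \frac{15351}{13}$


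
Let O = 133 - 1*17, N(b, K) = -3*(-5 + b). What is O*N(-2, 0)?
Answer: 2436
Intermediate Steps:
N(b, K) = 15 - 3*b
O = 116 (O = 133 - 17 = 116)
O*N(-2, 0) = 116*(15 - 3*(-2)) = 116*(15 + 6) = 116*21 = 2436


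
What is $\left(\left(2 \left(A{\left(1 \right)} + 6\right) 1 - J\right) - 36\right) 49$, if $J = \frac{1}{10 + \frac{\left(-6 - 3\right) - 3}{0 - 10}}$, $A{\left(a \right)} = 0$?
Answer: $- \frac{9443}{8} \approx -1180.4$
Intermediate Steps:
$J = \frac{5}{56}$ ($J = \frac{1}{10 + \frac{\left(-6 - 3\right) - 3}{-10}} = \frac{1}{10 + \left(-9 - 3\right) \left(- \frac{1}{10}\right)} = \frac{1}{10 - - \frac{6}{5}} = \frac{1}{10 + \frac{6}{5}} = \frac{1}{\frac{56}{5}} = \frac{5}{56} \approx 0.089286$)
$\left(\left(2 \left(A{\left(1 \right)} + 6\right) 1 - J\right) - 36\right) 49 = \left(\left(2 \left(0 + 6\right) 1 - \frac{5}{56}\right) - 36\right) 49 = \left(\left(2 \cdot 6 \cdot 1 - \frac{5}{56}\right) - 36\right) 49 = \left(\left(2 \cdot 6 - \frac{5}{56}\right) - 36\right) 49 = \left(\left(12 - \frac{5}{56}\right) - 36\right) 49 = \left(\frac{667}{56} - 36\right) 49 = \left(- \frac{1349}{56}\right) 49 = - \frac{9443}{8}$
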